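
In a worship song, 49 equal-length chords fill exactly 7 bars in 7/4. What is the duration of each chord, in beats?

7 bars × 7 beats/bar = 49 beats total.
49 beats ÷ 49 chords = 1 beats per chord.
(That is a quarter note.)

1 beat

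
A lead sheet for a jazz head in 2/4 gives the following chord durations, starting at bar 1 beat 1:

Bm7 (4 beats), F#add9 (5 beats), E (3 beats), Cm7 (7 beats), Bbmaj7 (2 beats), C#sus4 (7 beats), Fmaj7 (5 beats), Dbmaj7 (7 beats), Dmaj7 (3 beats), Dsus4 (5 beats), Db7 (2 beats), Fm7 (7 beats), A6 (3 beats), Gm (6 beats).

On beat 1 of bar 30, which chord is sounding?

Beat 1 of bar 30 is beat (30−1)×2 + 1 = 59 overall.
Running totals: Bm7 ends at 4, F#add9 ends at 9, E ends at 12, Cm7 ends at 19, Bbmaj7 ends at 21, C#sus4 ends at 28, Fmaj7 ends at 33, Dbmaj7 ends at 40, Dmaj7 ends at 43, Dsus4 ends at 48, Db7 ends at 50, Fm7 ends at 57, A6 ends at 60.
Beat 59 falls within A6.

A6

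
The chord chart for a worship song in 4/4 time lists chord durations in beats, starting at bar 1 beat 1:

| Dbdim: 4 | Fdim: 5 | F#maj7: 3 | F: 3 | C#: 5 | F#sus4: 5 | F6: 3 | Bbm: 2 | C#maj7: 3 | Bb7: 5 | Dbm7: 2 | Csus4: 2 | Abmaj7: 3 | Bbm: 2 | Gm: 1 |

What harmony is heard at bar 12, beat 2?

Beat 2 of bar 12 is beat (12−1)×4 + 2 = 46 overall.
Running totals: Dbdim ends at 4, Fdim ends at 9, F#maj7 ends at 12, F ends at 15, C# ends at 20, F#sus4 ends at 25, F6 ends at 28, Bbm ends at 30, C#maj7 ends at 33, Bb7 ends at 38, Dbm7 ends at 40, Csus4 ends at 42, Abmaj7 ends at 45, Bbm ends at 47.
Beat 46 falls within Bbm.

Bbm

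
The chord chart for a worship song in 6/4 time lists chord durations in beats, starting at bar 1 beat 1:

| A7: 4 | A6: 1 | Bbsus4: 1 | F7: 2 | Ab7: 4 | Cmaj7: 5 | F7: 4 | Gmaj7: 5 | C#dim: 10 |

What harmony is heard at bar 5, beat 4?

Beat 4 of bar 5 is beat (5−1)×6 + 4 = 28 overall.
Running totals: A7 ends at 4, A6 ends at 5, Bbsus4 ends at 6, F7 ends at 8, Ab7 ends at 12, Cmaj7 ends at 17, F7 ends at 21, Gmaj7 ends at 26, C#dim ends at 36.
Beat 28 falls within C#dim.

C#dim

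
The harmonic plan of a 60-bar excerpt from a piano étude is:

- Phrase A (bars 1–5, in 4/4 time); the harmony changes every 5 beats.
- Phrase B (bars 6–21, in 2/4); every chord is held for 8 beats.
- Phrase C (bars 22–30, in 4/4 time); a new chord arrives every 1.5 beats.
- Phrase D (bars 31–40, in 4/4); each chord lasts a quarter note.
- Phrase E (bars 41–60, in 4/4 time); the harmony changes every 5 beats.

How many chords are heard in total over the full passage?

88 chords

A: 5·4 = 20 beats, 20/5 = 4 chords.
B: 16·2 = 32 beats, 32/8 = 4 chords.
C: 9·4 = 36 beats, 36/1.5 = 24 chords.
D: 10·4 = 40 beats, 40/1 = 40 chords.
E: 20·4 = 80 beats, 80/5 = 16 chords.
Total: 4 + 4 + 24 + 40 + 16 = 88.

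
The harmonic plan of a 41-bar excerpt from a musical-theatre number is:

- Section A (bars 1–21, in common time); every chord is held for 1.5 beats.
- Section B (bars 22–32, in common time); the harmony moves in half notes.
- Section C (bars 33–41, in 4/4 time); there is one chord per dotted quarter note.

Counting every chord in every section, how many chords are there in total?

102 chords

A: 21 bars × 4 beats = 84 beats; 1.5 beats/chord → 56 chords.
B: 11 bars × 4 beats = 44 beats; 2 beats/chord → 22 chords.
C: 9 bars × 4 beats = 36 beats; 1.5 beats/chord → 24 chords.
Total: 56 + 22 + 24 = 102.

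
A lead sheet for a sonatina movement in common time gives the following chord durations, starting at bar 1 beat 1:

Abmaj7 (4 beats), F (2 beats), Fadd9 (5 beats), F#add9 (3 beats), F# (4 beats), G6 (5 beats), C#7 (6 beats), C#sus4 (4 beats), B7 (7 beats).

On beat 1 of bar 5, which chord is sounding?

Beat 1 of bar 5 is beat (5−1)×4 + 1 = 17 overall.
Running totals: Abmaj7 ends at 4, F ends at 6, Fadd9 ends at 11, F#add9 ends at 14, F# ends at 18.
Beat 17 falls within F#.

F#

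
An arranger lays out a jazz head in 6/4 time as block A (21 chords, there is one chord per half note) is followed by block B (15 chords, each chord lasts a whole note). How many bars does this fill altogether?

17 bars

A: 21 × 2 = 42 beats = 7 bars.
B: 15 × 4 = 60 beats = 10 bars.
Total: 7 + 10 = 17 bars.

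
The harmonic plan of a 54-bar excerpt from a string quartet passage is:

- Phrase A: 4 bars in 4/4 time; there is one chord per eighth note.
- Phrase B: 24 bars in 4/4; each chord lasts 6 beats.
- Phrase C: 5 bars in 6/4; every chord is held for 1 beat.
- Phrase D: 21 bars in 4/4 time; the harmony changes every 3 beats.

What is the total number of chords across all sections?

A: 4 bars × 4 beats = 16 beats; 0.5 beats/chord → 32 chords.
B: 24 bars × 4 beats = 96 beats; 6 beats/chord → 16 chords.
C: 5 bars × 6 beats = 30 beats; 1 beat/chord → 30 chords.
D: 21 bars × 4 beats = 84 beats; 3 beats/chord → 28 chords.
Total: 32 + 16 + 30 + 28 = 106.

106 chords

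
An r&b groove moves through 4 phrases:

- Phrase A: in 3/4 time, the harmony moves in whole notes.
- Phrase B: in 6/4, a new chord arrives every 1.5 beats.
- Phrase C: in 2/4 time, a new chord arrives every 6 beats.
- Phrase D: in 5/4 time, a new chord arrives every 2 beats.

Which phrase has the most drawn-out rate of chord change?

A: 3/4 = 0.75 chords/bar.
B: 6/1.5 = 4 chords/bar.
C: 2/6 = 1/3 chords/bar.
D: 5/2 = 2.5 chords/bar.
Slowest is C at 1/3 chords/bar.

Phrase C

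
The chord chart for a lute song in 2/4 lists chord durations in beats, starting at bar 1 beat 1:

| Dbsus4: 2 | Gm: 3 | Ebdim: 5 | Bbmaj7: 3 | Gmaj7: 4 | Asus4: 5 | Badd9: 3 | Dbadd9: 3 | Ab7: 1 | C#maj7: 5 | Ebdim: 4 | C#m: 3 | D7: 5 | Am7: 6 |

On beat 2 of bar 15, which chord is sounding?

Beat 2 of bar 15 is beat (15−1)×2 + 2 = 30 overall.
Running totals: Dbsus4 ends at 2, Gm ends at 5, Ebdim ends at 10, Bbmaj7 ends at 13, Gmaj7 ends at 17, Asus4 ends at 22, Badd9 ends at 25, Dbadd9 ends at 28, Ab7 ends at 29, C#maj7 ends at 34.
Beat 30 falls within C#maj7.

C#maj7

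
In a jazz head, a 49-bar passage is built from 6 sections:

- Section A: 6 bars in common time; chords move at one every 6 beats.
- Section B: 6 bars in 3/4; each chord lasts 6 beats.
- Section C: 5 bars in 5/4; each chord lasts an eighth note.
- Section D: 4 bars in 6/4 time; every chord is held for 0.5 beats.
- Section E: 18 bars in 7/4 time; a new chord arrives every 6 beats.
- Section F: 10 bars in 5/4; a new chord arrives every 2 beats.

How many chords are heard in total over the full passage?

151 chords

A has 24 beats and chords last 6 each, so 4 chords.
B has 18 beats and chords last 6 each, so 3 chords.
C has 25 beats and chords last 0.5 each, so 50 chords.
D has 24 beats and chords last 0.5 each, so 48 chords.
E has 126 beats and chords last 6 each, so 21 chords.
F has 50 beats and chords last 2 each, so 25 chords.
Total: 4 + 3 + 50 + 48 + 21 + 25 = 151.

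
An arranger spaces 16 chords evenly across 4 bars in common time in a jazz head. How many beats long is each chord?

1 beat

4 bars × 4 beats/bar = 16 beats total.
16 beats ÷ 16 chords = 1 beats per chord.
(That is a quarter note.)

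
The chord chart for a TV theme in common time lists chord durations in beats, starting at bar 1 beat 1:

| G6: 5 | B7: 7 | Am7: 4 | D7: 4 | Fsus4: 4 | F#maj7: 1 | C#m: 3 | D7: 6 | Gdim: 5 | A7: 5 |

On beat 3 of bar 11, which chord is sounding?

A7

Beat 3 of bar 11 is beat (11−1)×4 + 3 = 43 overall.
Running totals: G6 ends at 5, B7 ends at 12, Am7 ends at 16, D7 ends at 20, Fsus4 ends at 24, F#maj7 ends at 25, C#m ends at 28, D7 ends at 34, Gdim ends at 39, A7 ends at 44.
Beat 43 falls within A7.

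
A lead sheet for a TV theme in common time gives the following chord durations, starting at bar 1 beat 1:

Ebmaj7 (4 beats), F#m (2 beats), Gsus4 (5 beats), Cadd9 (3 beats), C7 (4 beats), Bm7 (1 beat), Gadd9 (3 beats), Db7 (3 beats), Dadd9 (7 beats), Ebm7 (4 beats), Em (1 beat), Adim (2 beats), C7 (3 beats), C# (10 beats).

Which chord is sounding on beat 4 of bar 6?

Db7

Beat 4 of bar 6 is beat (6−1)×4 + 4 = 24 overall.
Running totals: Ebmaj7 ends at 4, F#m ends at 6, Gsus4 ends at 11, Cadd9 ends at 14, C7 ends at 18, Bm7 ends at 19, Gadd9 ends at 22, Db7 ends at 25.
Beat 24 falls within Db7.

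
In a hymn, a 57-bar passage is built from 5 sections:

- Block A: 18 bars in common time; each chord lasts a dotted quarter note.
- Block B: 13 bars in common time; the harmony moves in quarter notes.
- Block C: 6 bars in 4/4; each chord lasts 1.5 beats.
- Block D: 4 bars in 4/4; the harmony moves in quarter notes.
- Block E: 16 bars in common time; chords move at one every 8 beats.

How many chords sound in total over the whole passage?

A has 72 beats and chords last 1.5 each, so 48 chords.
B has 52 beats and chords last 1 each, so 52 chords.
C has 24 beats and chords last 1.5 each, so 16 chords.
D has 16 beats and chords last 1 each, so 16 chords.
E has 64 beats and chords last 8 each, so 8 chords.
Total: 48 + 52 + 16 + 16 + 8 = 140.

140 chords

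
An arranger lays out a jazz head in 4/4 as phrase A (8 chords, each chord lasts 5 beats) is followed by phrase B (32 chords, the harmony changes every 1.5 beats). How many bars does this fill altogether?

A: 8 × 5 = 40 beats = 10 bars.
B: 32 × 1.5 = 48 beats = 12 bars.
Total: 10 + 12 = 22 bars.

22 bars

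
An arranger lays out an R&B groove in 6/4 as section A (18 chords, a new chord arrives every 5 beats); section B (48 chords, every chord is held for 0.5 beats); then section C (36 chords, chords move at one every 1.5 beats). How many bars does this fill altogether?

A: 18 × 5 = 90 beats = 15 bars.
B: 48 × 0.5 = 24 beats = 4 bars.
C: 36 × 1.5 = 54 beats = 9 bars.
Total: 15 + 4 + 9 = 28 bars.

28 bars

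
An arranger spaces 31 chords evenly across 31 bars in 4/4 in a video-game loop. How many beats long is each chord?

31 bars × 4 beats/bar = 124 beats total.
124 beats ÷ 31 chords = 4 beats per chord.
(That is a whole note.)

4 beats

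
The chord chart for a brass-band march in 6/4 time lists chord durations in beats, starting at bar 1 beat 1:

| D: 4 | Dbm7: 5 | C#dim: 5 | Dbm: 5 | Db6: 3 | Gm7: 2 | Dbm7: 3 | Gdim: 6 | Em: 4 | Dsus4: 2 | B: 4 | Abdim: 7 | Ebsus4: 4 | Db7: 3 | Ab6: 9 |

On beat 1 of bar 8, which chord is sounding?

Beat 1 of bar 8 is beat (8−1)×6 + 1 = 43 overall.
Running totals: D ends at 4, Dbm7 ends at 9, C#dim ends at 14, Dbm ends at 19, Db6 ends at 22, Gm7 ends at 24, Dbm7 ends at 27, Gdim ends at 33, Em ends at 37, Dsus4 ends at 39, B ends at 43.
Beat 43 falls within B.

B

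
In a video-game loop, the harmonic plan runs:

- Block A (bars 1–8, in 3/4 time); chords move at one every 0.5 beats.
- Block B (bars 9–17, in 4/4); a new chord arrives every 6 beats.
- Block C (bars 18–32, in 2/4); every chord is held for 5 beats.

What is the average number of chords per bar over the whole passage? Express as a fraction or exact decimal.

1.875 chords per bar

A: 8 × 3 = 24 beats ÷ 0.5 = 48 chords.
B: 9 × 4 = 36 beats ÷ 6 = 6 chords.
C: 15 × 2 = 30 beats ÷ 5 = 6 chords.
Overall: 60 chords over 32 bars → 60/32 = 1.875 chords per bar.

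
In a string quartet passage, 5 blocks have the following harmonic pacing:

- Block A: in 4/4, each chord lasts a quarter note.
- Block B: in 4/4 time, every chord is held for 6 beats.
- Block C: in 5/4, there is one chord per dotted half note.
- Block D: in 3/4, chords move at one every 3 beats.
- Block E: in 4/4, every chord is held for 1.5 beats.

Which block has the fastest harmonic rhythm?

A: 4 beats/bar ÷ 1 beat/chord = 4 chords/bar.
B: 4 beats/bar ÷ 6 beats/chord = 2/3 chords/bar.
C: 5 beats/bar ÷ 3 beats/chord = 5/3 chords/bar.
D: 3 beats/bar ÷ 3 beats/chord = 1 chord/bar.
E: 4 beats/bar ÷ 1.5 beats/chord = 8/3 chords/bar.
Fastest is A at 4 chords/bar.

Block A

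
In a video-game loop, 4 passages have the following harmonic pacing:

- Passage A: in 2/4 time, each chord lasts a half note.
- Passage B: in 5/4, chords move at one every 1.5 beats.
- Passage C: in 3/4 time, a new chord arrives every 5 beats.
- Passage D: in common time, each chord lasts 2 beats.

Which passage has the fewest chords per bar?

Passage C

A: 2 beats/bar ÷ 2 beats/chord = 1 chord/bar.
B: 5 beats/bar ÷ 1.5 beats/chord = 10/3 chords/bar.
C: 3 beats/bar ÷ 5 beats/chord = 0.6 chords/bar.
D: 4 beats/bar ÷ 2 beats/chord = 2 chords/bar.
Slowest is C at 0.6 chords/bar.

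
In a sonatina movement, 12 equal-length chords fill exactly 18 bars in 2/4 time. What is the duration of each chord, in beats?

3 beats

18 bars × 2 beats/bar = 36 beats total.
36 beats ÷ 12 chords = 3 beats per chord.
(That is a dotted half note.)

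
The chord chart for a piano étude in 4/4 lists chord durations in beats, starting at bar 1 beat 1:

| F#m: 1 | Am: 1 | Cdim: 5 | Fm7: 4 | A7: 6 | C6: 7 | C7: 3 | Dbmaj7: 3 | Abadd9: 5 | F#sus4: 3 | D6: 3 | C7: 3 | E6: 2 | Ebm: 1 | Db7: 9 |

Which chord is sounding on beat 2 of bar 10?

F#sus4

Beat 2 of bar 10 is beat (10−1)×4 + 2 = 38 overall.
Running totals: F#m ends at 1, Am ends at 2, Cdim ends at 7, Fm7 ends at 11, A7 ends at 17, C6 ends at 24, C7 ends at 27, Dbmaj7 ends at 30, Abadd9 ends at 35, F#sus4 ends at 38.
Beat 38 falls within F#sus4.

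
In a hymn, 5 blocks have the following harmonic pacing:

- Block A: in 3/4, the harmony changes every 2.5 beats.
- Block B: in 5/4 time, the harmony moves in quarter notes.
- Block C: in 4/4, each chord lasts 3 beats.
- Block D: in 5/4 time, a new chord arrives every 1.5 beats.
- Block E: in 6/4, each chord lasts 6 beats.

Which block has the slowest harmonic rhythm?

Block E

A: 3 beats/bar ÷ 2.5 beats/chord = 1.2 chords/bar.
B: 5 beats/bar ÷ 1 beat/chord = 5 chords/bar.
C: 4 beats/bar ÷ 3 beats/chord = 4/3 chords/bar.
D: 5 beats/bar ÷ 1.5 beats/chord = 10/3 chords/bar.
E: 6 beats/bar ÷ 6 beats/chord = 1 chord/bar.
Slowest is E at 1 chords/bar.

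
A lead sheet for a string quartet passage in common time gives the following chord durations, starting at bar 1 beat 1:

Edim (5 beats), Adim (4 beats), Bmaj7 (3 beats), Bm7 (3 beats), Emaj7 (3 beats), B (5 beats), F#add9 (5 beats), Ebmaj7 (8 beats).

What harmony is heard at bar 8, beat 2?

Ebmaj7

Beat 2 of bar 8 is beat (8−1)×4 + 2 = 30 overall.
Running totals: Edim ends at 5, Adim ends at 9, Bmaj7 ends at 12, Bm7 ends at 15, Emaj7 ends at 18, B ends at 23, F#add9 ends at 28, Ebmaj7 ends at 36.
Beat 30 falls within Ebmaj7.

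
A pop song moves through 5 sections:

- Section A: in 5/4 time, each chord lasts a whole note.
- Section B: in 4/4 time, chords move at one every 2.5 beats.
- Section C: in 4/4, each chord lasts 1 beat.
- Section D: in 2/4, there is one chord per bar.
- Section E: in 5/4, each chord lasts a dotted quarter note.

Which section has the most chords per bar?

A: 5/4 = 1.25 chords/bar.
B: 4/2.5 = 1.6 chords/bar.
C: 4/1 = 4 chords/bar.
D: 2/2 = 1 chord/bar.
E: 5/1.5 = 10/3 chords/bar.
Fastest is C at 4 chords/bar.

Section C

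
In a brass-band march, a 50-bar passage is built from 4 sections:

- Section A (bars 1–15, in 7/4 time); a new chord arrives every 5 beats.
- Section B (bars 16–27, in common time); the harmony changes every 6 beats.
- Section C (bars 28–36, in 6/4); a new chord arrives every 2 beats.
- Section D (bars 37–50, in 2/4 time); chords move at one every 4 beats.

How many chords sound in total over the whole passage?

63 chords

A: 15 bars × 7 beats = 105 beats; 5 beats/chord → 21 chords.
B: 12 bars × 4 beats = 48 beats; 6 beats/chord → 8 chords.
C: 9 bars × 6 beats = 54 beats; 2 beats/chord → 27 chords.
D: 14 bars × 2 beats = 28 beats; 4 beats/chord → 7 chords.
Total: 21 + 8 + 27 + 7 = 63.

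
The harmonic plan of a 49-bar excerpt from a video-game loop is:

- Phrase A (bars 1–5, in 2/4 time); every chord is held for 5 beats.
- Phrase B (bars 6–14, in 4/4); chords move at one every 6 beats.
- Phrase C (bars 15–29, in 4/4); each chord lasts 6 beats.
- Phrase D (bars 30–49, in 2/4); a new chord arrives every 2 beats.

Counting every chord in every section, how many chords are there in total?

A has 10 beats and chords last 5 each, so 2 chords.
B has 36 beats and chords last 6 each, so 6 chords.
C has 60 beats and chords last 6 each, so 10 chords.
D has 40 beats and chords last 2 each, so 20 chords.
Total: 2 + 6 + 10 + 20 = 38.

38 chords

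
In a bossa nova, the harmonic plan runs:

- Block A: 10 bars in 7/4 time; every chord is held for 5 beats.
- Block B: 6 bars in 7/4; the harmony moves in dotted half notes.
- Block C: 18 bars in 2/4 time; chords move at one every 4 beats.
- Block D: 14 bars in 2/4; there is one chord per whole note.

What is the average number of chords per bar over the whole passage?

11/12 chords per bar

A: 10 bars of 7 beats is 70 beats; at 5 beats each that's 14 chords.
B: 6 bars of 7 beats is 42 beats; at 3 beats each that's 14 chords.
C: 18 bars of 2 beats is 36 beats; at 4 beats each that's 9 chords.
D: 14 bars of 2 beats is 28 beats; at 4 beats each that's 7 chords.
Overall: 44 chords over 48 bars → 44/48 = 11/12 chords per bar.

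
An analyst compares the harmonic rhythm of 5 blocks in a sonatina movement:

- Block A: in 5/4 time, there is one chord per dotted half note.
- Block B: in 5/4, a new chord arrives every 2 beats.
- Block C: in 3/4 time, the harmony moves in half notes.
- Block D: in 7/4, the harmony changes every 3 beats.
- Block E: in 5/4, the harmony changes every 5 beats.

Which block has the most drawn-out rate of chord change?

A: 5/3 = 5/3 chords/bar.
B: 5/2 = 2.5 chords/bar.
C: 3/2 = 1.5 chords/bar.
D: 7/3 = 7/3 chords/bar.
E: 5/5 = 1 chord/bar.
Slowest is E at 1 chords/bar.

Block E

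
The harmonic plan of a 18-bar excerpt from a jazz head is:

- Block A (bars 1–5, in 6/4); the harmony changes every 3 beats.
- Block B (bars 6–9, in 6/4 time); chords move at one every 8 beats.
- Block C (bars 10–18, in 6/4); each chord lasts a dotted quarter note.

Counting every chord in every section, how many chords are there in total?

A has 30 beats and chords last 3 each, so 10 chords.
B has 24 beats and chords last 8 each, so 3 chords.
C has 54 beats and chords last 1.5 each, so 36 chords.
Total: 10 + 3 + 36 = 49.

49 chords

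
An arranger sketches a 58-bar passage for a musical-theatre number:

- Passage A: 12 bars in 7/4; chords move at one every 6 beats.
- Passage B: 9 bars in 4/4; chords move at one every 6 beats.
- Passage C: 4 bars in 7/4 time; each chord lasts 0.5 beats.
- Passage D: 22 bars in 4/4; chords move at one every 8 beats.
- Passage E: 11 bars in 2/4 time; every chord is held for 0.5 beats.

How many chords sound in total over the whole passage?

A: 12 bars × 7 beats = 84 beats; 6 beats/chord → 14 chords.
B: 9 bars × 4 beats = 36 beats; 6 beats/chord → 6 chords.
C: 4 bars × 7 beats = 28 beats; 0.5 beats/chord → 56 chords.
D: 22 bars × 4 beats = 88 beats; 8 beats/chord → 11 chords.
E: 11 bars × 2 beats = 22 beats; 0.5 beats/chord → 44 chords.
Total: 14 + 6 + 56 + 11 + 44 = 131.

131 chords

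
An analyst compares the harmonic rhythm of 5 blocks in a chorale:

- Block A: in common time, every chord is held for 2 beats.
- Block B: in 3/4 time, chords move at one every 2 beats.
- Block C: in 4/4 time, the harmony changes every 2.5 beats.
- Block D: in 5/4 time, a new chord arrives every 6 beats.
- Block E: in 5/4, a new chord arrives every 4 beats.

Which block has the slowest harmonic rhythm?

Block D

A: each chord is 2 beats in 4/4, so 2 per bar.
B: each chord is 2 beats in 3/4, so 1.5 per bar.
C: each chord is 2.5 beats in 4/4, so 1.6 per bar.
D: each chord is 6 beats in 5/4, so 5/6 per bar.
E: each chord is 4 beats in 5/4, so 1.25 per bar.
Slowest is D at 5/6 chords/bar.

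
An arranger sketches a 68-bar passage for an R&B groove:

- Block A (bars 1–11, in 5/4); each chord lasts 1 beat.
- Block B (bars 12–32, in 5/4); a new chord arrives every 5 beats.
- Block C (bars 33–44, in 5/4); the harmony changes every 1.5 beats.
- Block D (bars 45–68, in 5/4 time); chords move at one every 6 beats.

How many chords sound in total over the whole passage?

A: 11 bars × 5 beats = 55 beats; 1 beat/chord → 55 chords.
B: 21 bars × 5 beats = 105 beats; 5 beats/chord → 21 chords.
C: 12 bars × 5 beats = 60 beats; 1.5 beats/chord → 40 chords.
D: 24 bars × 5 beats = 120 beats; 6 beats/chord → 20 chords.
Total: 55 + 21 + 40 + 20 = 136.

136 chords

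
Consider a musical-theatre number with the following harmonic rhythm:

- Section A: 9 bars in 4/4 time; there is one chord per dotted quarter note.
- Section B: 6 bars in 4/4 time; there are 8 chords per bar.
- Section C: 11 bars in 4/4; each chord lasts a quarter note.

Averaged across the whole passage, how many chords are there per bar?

A: 9 × 4 = 36 beats ÷ 1.5 = 24 chords.
B: 6 × 4 = 24 beats ÷ 0.5 = 48 chords.
C: 11 × 4 = 44 beats ÷ 1 = 44 chords.
Overall: 116 chords over 26 bars → 116/26 = 58/13 chords per bar.

58/13 chords per bar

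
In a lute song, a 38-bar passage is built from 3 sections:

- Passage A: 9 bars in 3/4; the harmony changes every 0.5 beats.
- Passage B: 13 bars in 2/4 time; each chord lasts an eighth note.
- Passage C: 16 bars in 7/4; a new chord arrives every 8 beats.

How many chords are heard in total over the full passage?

120 chords

A has 27 beats and chords last 0.5 each, so 54 chords.
B has 26 beats and chords last 0.5 each, so 52 chords.
C has 112 beats and chords last 8 each, so 14 chords.
Total: 54 + 52 + 14 = 120.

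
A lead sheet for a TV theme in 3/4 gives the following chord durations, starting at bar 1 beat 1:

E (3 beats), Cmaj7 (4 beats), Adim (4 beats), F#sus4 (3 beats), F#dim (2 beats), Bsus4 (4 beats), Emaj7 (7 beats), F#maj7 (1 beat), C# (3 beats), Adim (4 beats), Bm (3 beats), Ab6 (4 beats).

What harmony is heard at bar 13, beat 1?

Bm

Beat 1 of bar 13 is beat (13−1)×3 + 1 = 37 overall.
Running totals: E ends at 3, Cmaj7 ends at 7, Adim ends at 11, F#sus4 ends at 14, F#dim ends at 16, Bsus4 ends at 20, Emaj7 ends at 27, F#maj7 ends at 28, C# ends at 31, Adim ends at 35, Bm ends at 38.
Beat 37 falls within Bm.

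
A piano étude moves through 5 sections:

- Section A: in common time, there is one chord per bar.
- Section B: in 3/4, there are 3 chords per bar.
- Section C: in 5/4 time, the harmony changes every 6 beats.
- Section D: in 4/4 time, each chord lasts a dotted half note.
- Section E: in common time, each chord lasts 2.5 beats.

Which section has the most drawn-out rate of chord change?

A: each chord is 4 beats in 4/4, so 1 per bar.
B: each chord is 1 beat in 3/4, so 3 per bar.
C: each chord is 6 beats in 5/4, so 5/6 per bar.
D: each chord is 3 beats in 4/4, so 4/3 per bar.
E: each chord is 2.5 beats in 4/4, so 1.6 per bar.
Slowest is C at 5/6 chords/bar.

Section C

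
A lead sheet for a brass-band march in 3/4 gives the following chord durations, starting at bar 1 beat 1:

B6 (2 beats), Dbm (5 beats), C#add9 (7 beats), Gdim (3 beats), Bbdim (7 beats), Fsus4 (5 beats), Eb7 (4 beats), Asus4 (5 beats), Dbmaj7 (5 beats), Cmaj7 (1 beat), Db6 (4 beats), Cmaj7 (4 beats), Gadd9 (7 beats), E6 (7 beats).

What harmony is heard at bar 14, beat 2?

Beat 2 of bar 14 is beat (14−1)×3 + 2 = 41 overall.
Running totals: B6 ends at 2, Dbm ends at 7, C#add9 ends at 14, Gdim ends at 17, Bbdim ends at 24, Fsus4 ends at 29, Eb7 ends at 33, Asus4 ends at 38, Dbmaj7 ends at 43.
Beat 41 falls within Dbmaj7.

Dbmaj7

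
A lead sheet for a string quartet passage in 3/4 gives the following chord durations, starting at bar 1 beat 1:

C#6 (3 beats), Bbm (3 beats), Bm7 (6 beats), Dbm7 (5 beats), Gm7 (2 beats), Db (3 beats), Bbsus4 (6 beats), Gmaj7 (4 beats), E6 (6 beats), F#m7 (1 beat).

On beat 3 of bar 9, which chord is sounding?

Beat 3 of bar 9 is beat (9−1)×3 + 3 = 27 overall.
Running totals: C#6 ends at 3, Bbm ends at 6, Bm7 ends at 12, Dbm7 ends at 17, Gm7 ends at 19, Db ends at 22, Bbsus4 ends at 28.
Beat 27 falls within Bbsus4.

Bbsus4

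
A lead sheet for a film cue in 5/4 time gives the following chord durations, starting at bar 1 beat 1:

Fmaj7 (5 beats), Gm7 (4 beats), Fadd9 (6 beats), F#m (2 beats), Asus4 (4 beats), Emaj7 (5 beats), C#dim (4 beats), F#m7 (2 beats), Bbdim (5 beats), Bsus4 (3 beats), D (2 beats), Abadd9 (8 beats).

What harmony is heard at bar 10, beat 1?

Beat 1 of bar 10 is beat (10−1)×5 + 1 = 46 overall.
Running totals: Fmaj7 ends at 5, Gm7 ends at 9, Fadd9 ends at 15, F#m ends at 17, Asus4 ends at 21, Emaj7 ends at 26, C#dim ends at 30, F#m7 ends at 32, Bbdim ends at 37, Bsus4 ends at 40, D ends at 42, Abadd9 ends at 50.
Beat 46 falls within Abadd9.

Abadd9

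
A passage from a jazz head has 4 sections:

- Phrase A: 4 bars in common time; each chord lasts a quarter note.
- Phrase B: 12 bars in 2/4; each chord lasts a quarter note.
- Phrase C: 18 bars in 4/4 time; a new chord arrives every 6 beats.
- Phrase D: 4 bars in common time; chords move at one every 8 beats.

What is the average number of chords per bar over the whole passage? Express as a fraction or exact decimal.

27/19 chords per bar

A: 4 bars of 4 beats is 16 beats; at 1 beat each that's 16 chords.
B: 12 bars of 2 beats is 24 beats; at 1 beat each that's 24 chords.
C: 18 bars of 4 beats is 72 beats; at 6 beats each that's 12 chords.
D: 4 bars of 4 beats is 16 beats; at 8 beats each that's 2 chords.
Overall: 54 chords over 38 bars → 54/38 = 27/19 chords per bar.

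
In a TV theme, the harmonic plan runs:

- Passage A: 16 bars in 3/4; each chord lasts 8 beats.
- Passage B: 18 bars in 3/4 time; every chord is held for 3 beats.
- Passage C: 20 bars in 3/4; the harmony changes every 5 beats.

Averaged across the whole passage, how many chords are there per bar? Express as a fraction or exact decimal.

A: 16 bars of 3 beats is 48 beats; at 8 beats each that's 6 chords.
B: 18 bars of 3 beats is 54 beats; at 3 beats each that's 18 chords.
C: 20 bars of 3 beats is 60 beats; at 5 beats each that's 12 chords.
Overall: 36 chords over 54 bars → 36/54 = 2/3 chords per bar.

2/3 chords per bar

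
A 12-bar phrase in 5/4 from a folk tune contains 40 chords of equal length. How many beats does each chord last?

12 bars × 5 beats/bar = 60 beats total.
60 beats ÷ 40 chords = 1.5 beats per chord.
(That is a dotted quarter note.)

1.5 beats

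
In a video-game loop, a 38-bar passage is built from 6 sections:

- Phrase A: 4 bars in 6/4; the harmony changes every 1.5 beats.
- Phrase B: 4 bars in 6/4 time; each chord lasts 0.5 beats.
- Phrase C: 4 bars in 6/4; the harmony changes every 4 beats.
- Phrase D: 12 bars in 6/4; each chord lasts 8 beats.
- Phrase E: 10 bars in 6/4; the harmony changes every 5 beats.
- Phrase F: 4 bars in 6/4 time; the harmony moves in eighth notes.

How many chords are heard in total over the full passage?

139 chords

A has 24 beats and chords last 1.5 each, so 16 chords.
B has 24 beats and chords last 0.5 each, so 48 chords.
C has 24 beats and chords last 4 each, so 6 chords.
D has 72 beats and chords last 8 each, so 9 chords.
E has 60 beats and chords last 5 each, so 12 chords.
F has 24 beats and chords last 0.5 each, so 48 chords.
Total: 16 + 48 + 6 + 9 + 12 + 48 = 139.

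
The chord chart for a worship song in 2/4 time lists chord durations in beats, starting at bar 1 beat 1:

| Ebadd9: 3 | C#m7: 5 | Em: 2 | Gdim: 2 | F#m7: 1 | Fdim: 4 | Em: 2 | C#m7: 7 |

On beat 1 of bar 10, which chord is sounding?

Em

Beat 1 of bar 10 is beat (10−1)×2 + 1 = 19 overall.
Running totals: Ebadd9 ends at 3, C#m7 ends at 8, Em ends at 10, Gdim ends at 12, F#m7 ends at 13, Fdim ends at 17, Em ends at 19.
Beat 19 falls within Em.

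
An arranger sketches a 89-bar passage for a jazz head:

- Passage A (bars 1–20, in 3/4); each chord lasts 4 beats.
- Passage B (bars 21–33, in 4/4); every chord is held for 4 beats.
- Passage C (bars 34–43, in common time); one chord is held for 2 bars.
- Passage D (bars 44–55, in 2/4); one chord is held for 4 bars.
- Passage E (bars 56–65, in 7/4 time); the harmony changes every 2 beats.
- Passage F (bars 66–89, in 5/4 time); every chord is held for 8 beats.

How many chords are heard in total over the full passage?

A has 60 beats and chords last 4 each, so 15 chords.
B has 52 beats and chords last 4 each, so 13 chords.
C has 40 beats and chords last 8 each, so 5 chords.
D has 24 beats and chords last 8 each, so 3 chords.
E has 70 beats and chords last 2 each, so 35 chords.
F has 120 beats and chords last 8 each, so 15 chords.
Total: 15 + 13 + 5 + 3 + 35 + 15 = 86.

86 chords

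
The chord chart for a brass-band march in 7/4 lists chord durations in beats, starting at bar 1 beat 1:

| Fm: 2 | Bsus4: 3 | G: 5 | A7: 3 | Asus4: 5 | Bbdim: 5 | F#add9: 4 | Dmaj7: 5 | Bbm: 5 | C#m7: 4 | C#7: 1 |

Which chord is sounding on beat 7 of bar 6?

C#7

Beat 7 of bar 6 is beat (6−1)×7 + 7 = 42 overall.
Running totals: Fm ends at 2, Bsus4 ends at 5, G ends at 10, A7 ends at 13, Asus4 ends at 18, Bbdim ends at 23, F#add9 ends at 27, Dmaj7 ends at 32, Bbm ends at 37, C#m7 ends at 41, C#7 ends at 42.
Beat 42 falls within C#7.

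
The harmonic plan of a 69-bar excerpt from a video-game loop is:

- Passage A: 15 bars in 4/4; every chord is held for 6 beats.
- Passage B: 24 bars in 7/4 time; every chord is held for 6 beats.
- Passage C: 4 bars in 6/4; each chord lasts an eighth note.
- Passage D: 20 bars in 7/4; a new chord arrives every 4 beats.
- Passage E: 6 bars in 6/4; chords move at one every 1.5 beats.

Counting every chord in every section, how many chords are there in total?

A: 15·4 = 60 beats, 60/6 = 10 chords.
B: 24·7 = 168 beats, 168/6 = 28 chords.
C: 4·6 = 24 beats, 24/0.5 = 48 chords.
D: 20·7 = 140 beats, 140/4 = 35 chords.
E: 6·6 = 36 beats, 36/1.5 = 24 chords.
Total: 10 + 28 + 48 + 35 + 24 = 145.

145 chords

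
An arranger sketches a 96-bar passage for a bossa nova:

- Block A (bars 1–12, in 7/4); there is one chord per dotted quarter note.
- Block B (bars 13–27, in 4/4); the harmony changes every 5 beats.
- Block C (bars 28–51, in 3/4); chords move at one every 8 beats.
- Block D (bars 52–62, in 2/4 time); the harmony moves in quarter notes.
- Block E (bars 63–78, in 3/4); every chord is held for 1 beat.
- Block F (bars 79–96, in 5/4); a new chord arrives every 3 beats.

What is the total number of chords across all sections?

177 chords

A: 12 bars × 7 beats = 84 beats; 1.5 beats/chord → 56 chords.
B: 15 bars × 4 beats = 60 beats; 5 beats/chord → 12 chords.
C: 24 bars × 3 beats = 72 beats; 8 beats/chord → 9 chords.
D: 11 bars × 2 beats = 22 beats; 1 beat/chord → 22 chords.
E: 16 bars × 3 beats = 48 beats; 1 beat/chord → 48 chords.
F: 18 bars × 5 beats = 90 beats; 3 beats/chord → 30 chords.
Total: 56 + 12 + 9 + 22 + 48 + 30 = 177.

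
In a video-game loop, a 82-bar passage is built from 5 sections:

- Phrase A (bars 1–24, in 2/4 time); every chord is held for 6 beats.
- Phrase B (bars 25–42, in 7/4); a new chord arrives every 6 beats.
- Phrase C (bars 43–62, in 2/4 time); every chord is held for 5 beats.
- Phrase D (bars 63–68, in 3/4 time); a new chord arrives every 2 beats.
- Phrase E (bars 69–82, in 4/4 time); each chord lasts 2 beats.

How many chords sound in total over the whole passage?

A has 48 beats and chords last 6 each, so 8 chords.
B has 126 beats and chords last 6 each, so 21 chords.
C has 40 beats and chords last 5 each, so 8 chords.
D has 18 beats and chords last 2 each, so 9 chords.
E has 56 beats and chords last 2 each, so 28 chords.
Total: 8 + 21 + 8 + 9 + 28 = 74.

74 chords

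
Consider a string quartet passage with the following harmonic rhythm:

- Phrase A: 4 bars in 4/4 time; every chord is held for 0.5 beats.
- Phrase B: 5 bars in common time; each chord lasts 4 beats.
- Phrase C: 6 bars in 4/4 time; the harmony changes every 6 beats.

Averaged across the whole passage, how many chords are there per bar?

A: 4 bars of 4 beats is 16 beats; at 0.5 beats each that's 32 chords.
B: 5 bars of 4 beats is 20 beats; at 4 beats each that's 5 chords.
C: 6 bars of 4 beats is 24 beats; at 6 beats each that's 4 chords.
Overall: 41 chords over 15 bars → 41/15 = 41/15 chords per bar.

41/15 chords per bar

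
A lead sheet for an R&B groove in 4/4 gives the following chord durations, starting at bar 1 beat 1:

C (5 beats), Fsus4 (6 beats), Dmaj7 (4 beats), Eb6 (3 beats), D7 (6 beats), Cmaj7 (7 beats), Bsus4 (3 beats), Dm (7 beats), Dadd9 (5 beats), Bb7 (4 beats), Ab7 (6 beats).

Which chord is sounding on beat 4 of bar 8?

Bsus4

Beat 4 of bar 8 is beat (8−1)×4 + 4 = 32 overall.
Running totals: C ends at 5, Fsus4 ends at 11, Dmaj7 ends at 15, Eb6 ends at 18, D7 ends at 24, Cmaj7 ends at 31, Bsus4 ends at 34.
Beat 32 falls within Bsus4.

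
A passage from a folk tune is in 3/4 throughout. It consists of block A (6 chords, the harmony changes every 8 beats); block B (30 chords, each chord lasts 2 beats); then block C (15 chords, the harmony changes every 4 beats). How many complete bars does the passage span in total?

A: 6 × 8 = 48 beats = 16 bars.
B: 30 × 2 = 60 beats = 20 bars.
C: 15 × 4 = 60 beats = 20 bars.
Total: 16 + 20 + 20 = 56 bars.

56 bars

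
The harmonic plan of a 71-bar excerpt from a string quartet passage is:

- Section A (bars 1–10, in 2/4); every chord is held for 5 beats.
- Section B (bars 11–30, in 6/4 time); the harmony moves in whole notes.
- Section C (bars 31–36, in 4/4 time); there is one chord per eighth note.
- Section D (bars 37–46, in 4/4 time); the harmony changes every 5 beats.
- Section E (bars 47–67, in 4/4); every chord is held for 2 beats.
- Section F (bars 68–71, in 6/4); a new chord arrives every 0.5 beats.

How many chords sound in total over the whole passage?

180 chords

A: 10 bars × 2 beats = 20 beats; 5 beats/chord → 4 chords.
B: 20 bars × 6 beats = 120 beats; 4 beats/chord → 30 chords.
C: 6 bars × 4 beats = 24 beats; 0.5 beats/chord → 48 chords.
D: 10 bars × 4 beats = 40 beats; 5 beats/chord → 8 chords.
E: 21 bars × 4 beats = 84 beats; 2 beats/chord → 42 chords.
F: 4 bars × 6 beats = 24 beats; 0.5 beats/chord → 48 chords.
Total: 4 + 30 + 48 + 8 + 42 + 48 = 180.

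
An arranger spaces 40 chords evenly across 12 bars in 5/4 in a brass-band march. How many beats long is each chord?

12 bars × 5 beats/bar = 60 beats total.
60 beats ÷ 40 chords = 1.5 beats per chord.
(That is a dotted quarter note.)

1.5 beats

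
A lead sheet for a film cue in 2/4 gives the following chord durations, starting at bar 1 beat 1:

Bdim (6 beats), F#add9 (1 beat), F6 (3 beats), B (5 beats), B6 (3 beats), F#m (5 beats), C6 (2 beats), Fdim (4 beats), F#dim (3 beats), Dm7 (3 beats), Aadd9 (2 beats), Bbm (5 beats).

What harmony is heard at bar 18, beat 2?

Beat 2 of bar 18 is beat (18−1)×2 + 2 = 36 overall.
Running totals: Bdim ends at 6, F#add9 ends at 7, F6 ends at 10, B ends at 15, B6 ends at 18, F#m ends at 23, C6 ends at 25, Fdim ends at 29, F#dim ends at 32, Dm7 ends at 35, Aadd9 ends at 37.
Beat 36 falls within Aadd9.

Aadd9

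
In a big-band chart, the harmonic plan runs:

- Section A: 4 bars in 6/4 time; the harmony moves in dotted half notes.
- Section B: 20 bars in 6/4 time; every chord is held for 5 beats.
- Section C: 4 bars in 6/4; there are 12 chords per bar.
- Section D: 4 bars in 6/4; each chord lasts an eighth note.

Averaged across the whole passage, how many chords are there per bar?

4 chords per bar

A: 4 × 6 = 24 beats ÷ 3 = 8 chords.
B: 20 × 6 = 120 beats ÷ 5 = 24 chords.
C: 4 × 6 = 24 beats ÷ 0.5 = 48 chords.
D: 4 × 6 = 24 beats ÷ 0.5 = 48 chords.
Overall: 128 chords over 32 bars → 128/32 = 4 chords per bar.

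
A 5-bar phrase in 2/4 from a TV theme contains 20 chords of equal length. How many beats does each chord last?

5 bars × 2 beats/bar = 10 beats total.
10 beats ÷ 20 chords = 0.5 beats per chord.
(That is an eighth note.)

0.5 beats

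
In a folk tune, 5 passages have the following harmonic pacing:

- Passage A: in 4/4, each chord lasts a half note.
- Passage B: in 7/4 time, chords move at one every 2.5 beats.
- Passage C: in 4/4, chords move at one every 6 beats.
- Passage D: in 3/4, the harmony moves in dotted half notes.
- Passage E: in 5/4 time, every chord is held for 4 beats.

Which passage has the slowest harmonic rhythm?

A: each chord is 2 beats in 4/4, so 2 per bar.
B: each chord is 2.5 beats in 7/4, so 2.8 per bar.
C: each chord is 6 beats in 4/4, so 2/3 per bar.
D: each chord is 3 beats in 3/4, so 1 per bar.
E: each chord is 4 beats in 5/4, so 1.25 per bar.
Slowest is C at 2/3 chords/bar.

Passage C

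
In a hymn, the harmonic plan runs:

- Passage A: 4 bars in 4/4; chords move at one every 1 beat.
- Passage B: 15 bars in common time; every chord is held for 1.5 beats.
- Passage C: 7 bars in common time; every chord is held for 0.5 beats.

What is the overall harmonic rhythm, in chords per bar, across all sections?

A: 4 bars of 4 beats is 16 beats; at 1 beat each that's 16 chords.
B: 15 bars of 4 beats is 60 beats; at 1.5 beats each that's 40 chords.
C: 7 bars of 4 beats is 28 beats; at 0.5 beats each that's 56 chords.
Overall: 112 chords over 26 bars → 112/26 = 56/13 chords per bar.

56/13 chords per bar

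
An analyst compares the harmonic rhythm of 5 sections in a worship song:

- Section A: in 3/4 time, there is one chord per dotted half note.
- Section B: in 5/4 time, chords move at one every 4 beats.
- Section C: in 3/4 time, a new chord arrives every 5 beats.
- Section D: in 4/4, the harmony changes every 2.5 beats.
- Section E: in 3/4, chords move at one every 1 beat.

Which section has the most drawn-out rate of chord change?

A: 3 beats/bar ÷ 3 beats/chord = 1 chord/bar.
B: 5 beats/bar ÷ 4 beats/chord = 1.25 chords/bar.
C: 3 beats/bar ÷ 5 beats/chord = 0.6 chords/bar.
D: 4 beats/bar ÷ 2.5 beats/chord = 1.6 chords/bar.
E: 3 beats/bar ÷ 1 beat/chord = 3 chords/bar.
Slowest is C at 0.6 chords/bar.

Section C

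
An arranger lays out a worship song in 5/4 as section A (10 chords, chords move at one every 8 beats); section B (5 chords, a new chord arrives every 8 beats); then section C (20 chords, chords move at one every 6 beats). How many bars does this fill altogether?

A: 10 × 8 = 80 beats = 16 bars.
B: 5 × 8 = 40 beats = 8 bars.
C: 20 × 6 = 120 beats = 24 bars.
Total: 16 + 8 + 24 = 48 bars.

48 bars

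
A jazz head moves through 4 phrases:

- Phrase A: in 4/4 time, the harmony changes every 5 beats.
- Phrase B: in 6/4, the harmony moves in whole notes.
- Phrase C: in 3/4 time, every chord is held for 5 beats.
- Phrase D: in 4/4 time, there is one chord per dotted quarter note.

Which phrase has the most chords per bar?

Phrase D

A: 4 beats/bar ÷ 5 beats/chord = 0.8 chords/bar.
B: 6 beats/bar ÷ 4 beats/chord = 1.5 chords/bar.
C: 3 beats/bar ÷ 5 beats/chord = 0.6 chords/bar.
D: 4 beats/bar ÷ 1.5 beats/chord = 8/3 chords/bar.
Fastest is D at 8/3 chords/bar.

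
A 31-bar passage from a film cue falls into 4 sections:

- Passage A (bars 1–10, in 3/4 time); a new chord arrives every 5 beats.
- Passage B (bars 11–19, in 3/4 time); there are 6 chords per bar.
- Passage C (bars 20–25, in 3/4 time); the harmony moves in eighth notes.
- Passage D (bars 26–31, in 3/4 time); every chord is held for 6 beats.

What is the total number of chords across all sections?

99 chords

A has 30 beats and chords last 5 each, so 6 chords.
B has 27 beats and chords last 0.5 each, so 54 chords.
C has 18 beats and chords last 0.5 each, so 36 chords.
D has 18 beats and chords last 6 each, so 3 chords.
Total: 6 + 54 + 36 + 3 = 99.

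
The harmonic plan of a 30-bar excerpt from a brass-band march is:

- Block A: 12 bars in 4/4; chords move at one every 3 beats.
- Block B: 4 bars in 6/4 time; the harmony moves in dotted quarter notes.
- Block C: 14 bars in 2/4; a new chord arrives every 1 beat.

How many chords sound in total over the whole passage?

60 chords

A has 48 beats and chords last 3 each, so 16 chords.
B has 24 beats and chords last 1.5 each, so 16 chords.
C has 28 beats and chords last 1 each, so 28 chords.
Total: 16 + 16 + 28 = 60.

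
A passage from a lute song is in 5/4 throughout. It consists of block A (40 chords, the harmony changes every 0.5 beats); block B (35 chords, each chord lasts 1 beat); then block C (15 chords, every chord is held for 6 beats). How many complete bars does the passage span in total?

A: 40 × 0.5 = 20 beats = 4 bars.
B: 35 × 1 = 35 beats = 7 bars.
C: 15 × 6 = 90 beats = 18 bars.
Total: 4 + 7 + 18 = 29 bars.

29 bars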